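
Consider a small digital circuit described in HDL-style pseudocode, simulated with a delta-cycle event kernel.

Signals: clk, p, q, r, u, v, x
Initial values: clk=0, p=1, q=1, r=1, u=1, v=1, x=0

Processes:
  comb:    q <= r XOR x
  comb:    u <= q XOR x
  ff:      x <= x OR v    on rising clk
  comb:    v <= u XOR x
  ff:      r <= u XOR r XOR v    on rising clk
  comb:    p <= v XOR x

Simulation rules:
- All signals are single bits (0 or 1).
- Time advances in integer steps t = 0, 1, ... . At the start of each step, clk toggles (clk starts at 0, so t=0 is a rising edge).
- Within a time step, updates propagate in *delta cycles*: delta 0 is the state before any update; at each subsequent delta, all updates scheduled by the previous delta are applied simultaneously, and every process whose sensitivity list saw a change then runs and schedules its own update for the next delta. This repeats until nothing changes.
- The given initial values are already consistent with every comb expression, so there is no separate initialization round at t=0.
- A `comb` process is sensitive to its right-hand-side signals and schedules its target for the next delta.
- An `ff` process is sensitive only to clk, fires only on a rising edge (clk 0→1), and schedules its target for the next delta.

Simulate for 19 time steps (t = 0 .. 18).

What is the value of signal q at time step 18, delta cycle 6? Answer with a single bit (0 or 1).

1

t0.Δ0 v=1 p=1 r=1 u=1 clk=0 q=1 x=0
t0.Δ1 v=1 p=1 r=1 u=1 clk=1 q=1 x=0
t0.Δ2 v=1 p=1 r=1 u=1 clk=1 q=1 x=1
t0.Δ3 v=0 p=0 r=1 u=0 clk=1 q=0 x=1
t0.Δ4 v=1 p=1 r=1 u=1 clk=1 q=0 x=1
t0.Δ5 v=0 p=0 r=1 u=1 clk=1 q=0 x=1
t0.Δ6 v=0 p=1 r=1 u=1 clk=1 q=0 x=1
t1.Δ0 v=0 p=1 r=1 u=1 clk=1 q=0 x=1
t1.Δ1 v=0 p=1 r=1 u=1 clk=0 q=0 x=1
t2.Δ0 v=0 p=1 r=1 u=1 clk=0 q=0 x=1
t2.Δ1 v=0 p=1 r=1 u=1 clk=1 q=0 x=1
t2.Δ2 v=0 p=1 r=0 u=1 clk=1 q=0 x=1
t2.Δ3 v=0 p=1 r=0 u=1 clk=1 q=1 x=1
t2.Δ4 v=0 p=1 r=0 u=0 clk=1 q=1 x=1
t2.Δ5 v=1 p=1 r=0 u=0 clk=1 q=1 x=1
t2.Δ6 v=1 p=0 r=0 u=0 clk=1 q=1 x=1
t3.Δ0 v=1 p=0 r=0 u=0 clk=1 q=1 x=1
t3.Δ1 v=1 p=0 r=0 u=0 clk=0 q=1 x=1
t4.Δ0 v=1 p=0 r=0 u=0 clk=0 q=1 x=1
t4.Δ1 v=1 p=0 r=0 u=0 clk=1 q=1 x=1
t4.Δ2 v=1 p=0 r=1 u=0 clk=1 q=1 x=1
t4.Δ3 v=1 p=0 r=1 u=0 clk=1 q=0 x=1
t4.Δ4 v=1 p=0 r=1 u=1 clk=1 q=0 x=1
t4.Δ5 v=0 p=0 r=1 u=1 clk=1 q=0 x=1
t4.Δ6 v=0 p=1 r=1 u=1 clk=1 q=0 x=1
t5.Δ0 v=0 p=1 r=1 u=1 clk=1 q=0 x=1
t5.Δ1 v=0 p=1 r=1 u=1 clk=0 q=0 x=1
t6.Δ0 v=0 p=1 r=1 u=1 clk=0 q=0 x=1
t6.Δ1 v=0 p=1 r=1 u=1 clk=1 q=0 x=1
t6.Δ2 v=0 p=1 r=0 u=1 clk=1 q=0 x=1
t6.Δ3 v=0 p=1 r=0 u=1 clk=1 q=1 x=1
t6.Δ4 v=0 p=1 r=0 u=0 clk=1 q=1 x=1
t6.Δ5 v=1 p=1 r=0 u=0 clk=1 q=1 x=1
t6.Δ6 v=1 p=0 r=0 u=0 clk=1 q=1 x=1
t7.Δ0 v=1 p=0 r=0 u=0 clk=1 q=1 x=1
t7.Δ1 v=1 p=0 r=0 u=0 clk=0 q=1 x=1
t8.Δ0 v=1 p=0 r=0 u=0 clk=0 q=1 x=1
t8.Δ1 v=1 p=0 r=0 u=0 clk=1 q=1 x=1
t8.Δ2 v=1 p=0 r=1 u=0 clk=1 q=1 x=1
t8.Δ3 v=1 p=0 r=1 u=0 clk=1 q=0 x=1
t8.Δ4 v=1 p=0 r=1 u=1 clk=1 q=0 x=1
t8.Δ5 v=0 p=0 r=1 u=1 clk=1 q=0 x=1
t8.Δ6 v=0 p=1 r=1 u=1 clk=1 q=0 x=1
t9.Δ0 v=0 p=1 r=1 u=1 clk=1 q=0 x=1
t9.Δ1 v=0 p=1 r=1 u=1 clk=0 q=0 x=1
t10.Δ0 v=0 p=1 r=1 u=1 clk=0 q=0 x=1
t10.Δ1 v=0 p=1 r=1 u=1 clk=1 q=0 x=1
t10.Δ2 v=0 p=1 r=0 u=1 clk=1 q=0 x=1
t10.Δ3 v=0 p=1 r=0 u=1 clk=1 q=1 x=1
t10.Δ4 v=0 p=1 r=0 u=0 clk=1 q=1 x=1
t10.Δ5 v=1 p=1 r=0 u=0 clk=1 q=1 x=1
t10.Δ6 v=1 p=0 r=0 u=0 clk=1 q=1 x=1
t11.Δ0 v=1 p=0 r=0 u=0 clk=1 q=1 x=1
t11.Δ1 v=1 p=0 r=0 u=0 clk=0 q=1 x=1
t12.Δ0 v=1 p=0 r=0 u=0 clk=0 q=1 x=1
t12.Δ1 v=1 p=0 r=0 u=0 clk=1 q=1 x=1
t12.Δ2 v=1 p=0 r=1 u=0 clk=1 q=1 x=1
t12.Δ3 v=1 p=0 r=1 u=0 clk=1 q=0 x=1
t12.Δ4 v=1 p=0 r=1 u=1 clk=1 q=0 x=1
t12.Δ5 v=0 p=0 r=1 u=1 clk=1 q=0 x=1
t12.Δ6 v=0 p=1 r=1 u=1 clk=1 q=0 x=1
t13.Δ0 v=0 p=1 r=1 u=1 clk=1 q=0 x=1
t13.Δ1 v=0 p=1 r=1 u=1 clk=0 q=0 x=1
t14.Δ0 v=0 p=1 r=1 u=1 clk=0 q=0 x=1
t14.Δ1 v=0 p=1 r=1 u=1 clk=1 q=0 x=1
t14.Δ2 v=0 p=1 r=0 u=1 clk=1 q=0 x=1
t14.Δ3 v=0 p=1 r=0 u=1 clk=1 q=1 x=1
t14.Δ4 v=0 p=1 r=0 u=0 clk=1 q=1 x=1
t14.Δ5 v=1 p=1 r=0 u=0 clk=1 q=1 x=1
t14.Δ6 v=1 p=0 r=0 u=0 clk=1 q=1 x=1
t15.Δ0 v=1 p=0 r=0 u=0 clk=1 q=1 x=1
t15.Δ1 v=1 p=0 r=0 u=0 clk=0 q=1 x=1
t16.Δ0 v=1 p=0 r=0 u=0 clk=0 q=1 x=1
t16.Δ1 v=1 p=0 r=0 u=0 clk=1 q=1 x=1
t16.Δ2 v=1 p=0 r=1 u=0 clk=1 q=1 x=1
t16.Δ3 v=1 p=0 r=1 u=0 clk=1 q=0 x=1
t16.Δ4 v=1 p=0 r=1 u=1 clk=1 q=0 x=1
t16.Δ5 v=0 p=0 r=1 u=1 clk=1 q=0 x=1
t16.Δ6 v=0 p=1 r=1 u=1 clk=1 q=0 x=1
t17.Δ0 v=0 p=1 r=1 u=1 clk=1 q=0 x=1
t17.Δ1 v=0 p=1 r=1 u=1 clk=0 q=0 x=1
t18.Δ0 v=0 p=1 r=1 u=1 clk=0 q=0 x=1
t18.Δ1 v=0 p=1 r=1 u=1 clk=1 q=0 x=1
t18.Δ2 v=0 p=1 r=0 u=1 clk=1 q=0 x=1
t18.Δ3 v=0 p=1 r=0 u=1 clk=1 q=1 x=1
t18.Δ4 v=0 p=1 r=0 u=0 clk=1 q=1 x=1
t18.Δ5 v=1 p=1 r=0 u=0 clk=1 q=1 x=1
t18.Δ6 v=1 p=0 r=0 u=0 clk=1 q=1 x=1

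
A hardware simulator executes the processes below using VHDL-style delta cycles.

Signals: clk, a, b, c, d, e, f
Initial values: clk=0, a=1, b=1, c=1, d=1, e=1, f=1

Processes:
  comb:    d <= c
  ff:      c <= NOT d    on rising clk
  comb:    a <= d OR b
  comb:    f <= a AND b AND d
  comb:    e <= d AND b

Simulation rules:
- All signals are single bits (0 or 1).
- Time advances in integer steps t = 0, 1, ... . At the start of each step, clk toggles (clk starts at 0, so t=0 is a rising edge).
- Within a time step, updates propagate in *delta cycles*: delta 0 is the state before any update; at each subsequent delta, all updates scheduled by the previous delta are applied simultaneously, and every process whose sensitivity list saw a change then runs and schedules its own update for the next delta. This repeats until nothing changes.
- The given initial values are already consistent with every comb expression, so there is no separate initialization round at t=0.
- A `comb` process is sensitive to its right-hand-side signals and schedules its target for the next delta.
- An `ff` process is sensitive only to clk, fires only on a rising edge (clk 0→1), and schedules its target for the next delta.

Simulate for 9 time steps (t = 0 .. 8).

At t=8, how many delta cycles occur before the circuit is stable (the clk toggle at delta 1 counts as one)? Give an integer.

4

t=0 Δ0: clk=0 b=1 a=1 e=1 c=1 f=1 d=1
  Δ1: clk:0→1
  Δ2: c:1→0
  Δ3: d:1→0
  Δ4: e:1→0, f:1→0
  (4Δ to stable)
t=1 Δ0: clk=1 b=1 a=1 e=0 c=0 f=0 d=0
  Δ1: clk:1→0
  (1Δ to stable)
t=2 Δ0: clk=0 b=1 a=1 e=0 c=0 f=0 d=0
  Δ1: clk:0→1
  Δ2: c:0→1
  Δ3: d:0→1
  Δ4: e:0→1, f:0→1
  (4Δ to stable)
t=3 Δ0: clk=1 b=1 a=1 e=1 c=1 f=1 d=1
  Δ1: clk:1→0
  (1Δ to stable)
t=4 Δ0: clk=0 b=1 a=1 e=1 c=1 f=1 d=1
  Δ1: clk:0→1
  Δ2: c:1→0
  Δ3: d:1→0
  Δ4: e:1→0, f:1→0
  (4Δ to stable)
t=5 Δ0: clk=1 b=1 a=1 e=0 c=0 f=0 d=0
  Δ1: clk:1→0
  (1Δ to stable)
t=6 Δ0: clk=0 b=1 a=1 e=0 c=0 f=0 d=0
  Δ1: clk:0→1
  Δ2: c:0→1
  Δ3: d:0→1
  Δ4: e:0→1, f:0→1
  (4Δ to stable)
t=7 Δ0: clk=1 b=1 a=1 e=1 c=1 f=1 d=1
  Δ1: clk:1→0
  (1Δ to stable)
t=8 Δ0: clk=0 b=1 a=1 e=1 c=1 f=1 d=1
  Δ1: clk:0→1
  Δ2: c:1→0
  Δ3: d:1→0
  Δ4: e:1→0, f:1→0
  (4Δ to stable)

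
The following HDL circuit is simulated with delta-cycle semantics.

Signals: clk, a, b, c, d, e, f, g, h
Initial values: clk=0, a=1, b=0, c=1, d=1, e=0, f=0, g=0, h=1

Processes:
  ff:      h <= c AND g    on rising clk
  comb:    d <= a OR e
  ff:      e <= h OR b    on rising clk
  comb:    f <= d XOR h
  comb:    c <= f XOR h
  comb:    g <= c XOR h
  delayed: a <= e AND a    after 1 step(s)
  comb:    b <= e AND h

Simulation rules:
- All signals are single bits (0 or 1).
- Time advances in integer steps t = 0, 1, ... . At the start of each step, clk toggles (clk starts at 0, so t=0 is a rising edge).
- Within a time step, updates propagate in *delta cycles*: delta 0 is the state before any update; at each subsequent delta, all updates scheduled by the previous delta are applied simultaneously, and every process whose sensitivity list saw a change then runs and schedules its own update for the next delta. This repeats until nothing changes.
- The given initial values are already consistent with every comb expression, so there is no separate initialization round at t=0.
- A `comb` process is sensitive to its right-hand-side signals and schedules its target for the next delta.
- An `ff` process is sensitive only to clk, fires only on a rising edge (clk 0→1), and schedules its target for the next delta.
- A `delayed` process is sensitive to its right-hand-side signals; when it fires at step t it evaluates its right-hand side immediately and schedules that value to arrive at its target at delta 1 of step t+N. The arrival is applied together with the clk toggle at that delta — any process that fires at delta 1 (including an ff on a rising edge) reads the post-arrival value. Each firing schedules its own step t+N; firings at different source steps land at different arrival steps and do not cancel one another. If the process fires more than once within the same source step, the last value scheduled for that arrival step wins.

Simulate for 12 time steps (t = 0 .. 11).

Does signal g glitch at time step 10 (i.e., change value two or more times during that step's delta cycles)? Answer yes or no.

yes

t=0 Δ0: e=0 c=1 a=1 f=0 g=0 b=0 clk=0 d=1 h=1
  Δ1: clk:0→1
  Δ2: e:0→1, h:1→0
  Δ3: c:1→0, f:0→1, g:0→1
  Δ4: c:0→1, g:1→0
  Δ5: g:0→1
  (5Δ to stable)
t=1 Δ0: e=1 c=1 a=1 f=1 g=1 b=0 clk=1 d=1 h=0
  Δ1: clk:1→0
  (1Δ to stable)
t=2 Δ0: e=1 c=1 a=1 f=1 g=1 b=0 clk=0 d=1 h=0
  Δ1: clk:0→1
  Δ2: e:1→0, h:0→1
  Δ3: c:1→0, f:1→0, g:1→0
  Δ4: c:0→1, g:0→1
  Δ5: g:1→0
  (5Δ to stable)
t=3 Δ0: e=0 c=1 a=1 f=0 g=0 b=0 clk=1 d=1 h=1
  Δ1: a:1→0, clk:1→0
  Δ2: d:1→0
  Δ3: f:0→1
  Δ4: c:1→0
  Δ5: g:0→1
  (5Δ to stable)
t=4 Δ0: e=0 c=0 a=0 f=1 g=1 b=0 clk=0 d=0 h=1
  Δ1: clk:0→1
  Δ2: e:0→1, h:1→0
  Δ3: c:0→1, f:1→0, g:1→0, d:0→1
  Δ4: c:1→0, f:0→1, g:0→1
  Δ5: c:0→1, g:1→0
  Δ6: g:0→1
  (6Δ to stable)
t=5 Δ0: e=1 c=1 a=0 f=1 g=1 b=0 clk=1 d=1 h=0
  Δ1: clk:1→0
  (1Δ to stable)
t=6 Δ0: e=1 c=1 a=0 f=1 g=1 b=0 clk=0 d=1 h=0
  Δ1: clk:0→1
  Δ2: e:1→0, h:0→1
  Δ3: c:1→0, f:1→0, g:1→0, d:1→0
  Δ4: c:0→1, f:0→1, g:0→1
  Δ5: c:1→0, g:1→0
  Δ6: g:0→1
  (6Δ to stable)
t=7 Δ0: e=0 c=0 a=0 f=1 g=1 b=0 clk=1 d=0 h=1
  Δ1: clk:1→0
  (1Δ to stable)
t=8 Δ0: e=0 c=0 a=0 f=1 g=1 b=0 clk=0 d=0 h=1
  Δ1: clk:0→1
  Δ2: e:0→1, h:1→0
  Δ3: c:0→1, f:1→0, g:1→0, d:0→1
  Δ4: c:1→0, f:0→1, g:0→1
  Δ5: c:0→1, g:1→0
  Δ6: g:0→1
  (6Δ to stable)
t=9 Δ0: e=1 c=1 a=0 f=1 g=1 b=0 clk=1 d=1 h=0
  Δ1: clk:1→0
  (1Δ to stable)
t=10 Δ0: e=1 c=1 a=0 f=1 g=1 b=0 clk=0 d=1 h=0
  Δ1: clk:0→1
  Δ2: e:1→0, h:0→1
  Δ3: c:1→0, f:1→0, g:1→0, d:1→0
  Δ4: c:0→1, f:0→1, g:0→1
  Δ5: c:1→0, g:1→0
  Δ6: g:0→1
  (6Δ to stable)
t=11 Δ0: e=0 c=0 a=0 f=1 g=1 b=0 clk=1 d=0 h=1
  Δ1: clk:1→0
  (1Δ to stable)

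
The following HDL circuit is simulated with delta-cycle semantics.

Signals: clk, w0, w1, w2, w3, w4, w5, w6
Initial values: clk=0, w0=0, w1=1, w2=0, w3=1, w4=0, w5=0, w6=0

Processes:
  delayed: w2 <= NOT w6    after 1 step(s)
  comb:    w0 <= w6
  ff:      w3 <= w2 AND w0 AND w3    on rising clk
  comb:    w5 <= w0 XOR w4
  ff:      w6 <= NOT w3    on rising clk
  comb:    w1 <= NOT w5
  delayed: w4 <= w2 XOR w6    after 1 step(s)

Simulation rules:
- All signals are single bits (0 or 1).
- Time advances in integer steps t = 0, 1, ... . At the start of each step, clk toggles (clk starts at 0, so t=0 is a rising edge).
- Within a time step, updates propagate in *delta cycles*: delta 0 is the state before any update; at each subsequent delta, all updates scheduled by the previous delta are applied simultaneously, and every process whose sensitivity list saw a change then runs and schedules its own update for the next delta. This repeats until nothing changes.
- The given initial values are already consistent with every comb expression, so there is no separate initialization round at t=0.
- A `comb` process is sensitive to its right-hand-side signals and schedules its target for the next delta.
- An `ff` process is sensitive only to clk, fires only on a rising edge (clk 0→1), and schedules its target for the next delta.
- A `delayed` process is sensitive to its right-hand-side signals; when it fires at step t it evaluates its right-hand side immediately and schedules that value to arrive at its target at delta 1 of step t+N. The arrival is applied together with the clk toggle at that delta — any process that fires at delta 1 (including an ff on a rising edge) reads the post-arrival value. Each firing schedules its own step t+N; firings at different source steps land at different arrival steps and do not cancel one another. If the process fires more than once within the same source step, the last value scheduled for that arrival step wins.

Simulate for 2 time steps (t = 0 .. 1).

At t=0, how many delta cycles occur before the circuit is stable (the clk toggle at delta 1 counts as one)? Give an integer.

t0.Δ0 w0=0 w1=1 w2=0 clk=0 w3=1 w6=0 w4=0 w5=0
t0.Δ1 w0=0 w1=1 w2=0 clk=1 w3=1 w6=0 w4=0 w5=0
t0.Δ2 w0=0 w1=1 w2=0 clk=1 w3=0 w6=0 w4=0 w5=0
t1.Δ0 w0=0 w1=1 w2=0 clk=1 w3=0 w6=0 w4=0 w5=0
t1.Δ1 w0=0 w1=1 w2=0 clk=0 w3=0 w6=0 w4=0 w5=0

2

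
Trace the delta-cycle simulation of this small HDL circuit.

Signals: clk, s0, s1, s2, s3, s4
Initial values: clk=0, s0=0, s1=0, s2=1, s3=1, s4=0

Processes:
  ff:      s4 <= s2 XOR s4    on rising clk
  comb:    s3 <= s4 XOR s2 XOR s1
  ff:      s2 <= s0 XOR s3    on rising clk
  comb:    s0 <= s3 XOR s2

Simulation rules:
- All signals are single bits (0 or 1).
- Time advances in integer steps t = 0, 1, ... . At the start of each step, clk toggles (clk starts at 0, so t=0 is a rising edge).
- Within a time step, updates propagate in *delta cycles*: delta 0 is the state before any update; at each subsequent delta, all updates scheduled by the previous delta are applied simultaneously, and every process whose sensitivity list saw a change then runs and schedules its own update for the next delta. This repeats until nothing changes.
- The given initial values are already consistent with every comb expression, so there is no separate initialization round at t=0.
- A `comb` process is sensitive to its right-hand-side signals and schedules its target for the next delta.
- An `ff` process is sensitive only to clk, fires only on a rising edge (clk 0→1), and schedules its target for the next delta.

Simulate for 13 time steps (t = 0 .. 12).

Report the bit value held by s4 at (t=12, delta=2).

t=0 Δ0: s3=1 s2=1 s1=0 clk=0 s4=0 s0=0
  Δ1: clk:0→1
  Δ2: s4:0→1
  Δ3: s3:1→0
  Δ4: s0:0→1
  (4Δ to stable)
t=1 Δ0: s3=0 s2=1 s1=0 clk=1 s4=1 s0=1
  Δ1: clk:1→0
  (1Δ to stable)
t=2 Δ0: s3=0 s2=1 s1=0 clk=0 s4=1 s0=1
  Δ1: clk:0→1
  Δ2: s4:1→0
  Δ3: s3:0→1
  Δ4: s0:1→0
  (4Δ to stable)
t=3 Δ0: s3=1 s2=1 s1=0 clk=1 s4=0 s0=0
  Δ1: clk:1→0
  (1Δ to stable)
t=4 Δ0: s3=1 s2=1 s1=0 clk=0 s4=0 s0=0
  Δ1: clk:0→1
  Δ2: s4:0→1
  Δ3: s3:1→0
  Δ4: s0:0→1
  (4Δ to stable)
t=5 Δ0: s3=0 s2=1 s1=0 clk=1 s4=1 s0=1
  Δ1: clk:1→0
  (1Δ to stable)
t=6 Δ0: s3=0 s2=1 s1=0 clk=0 s4=1 s0=1
  Δ1: clk:0→1
  Δ2: s4:1→0
  Δ3: s3:0→1
  Δ4: s0:1→0
  (4Δ to stable)
t=7 Δ0: s3=1 s2=1 s1=0 clk=1 s4=0 s0=0
  Δ1: clk:1→0
  (1Δ to stable)
t=8 Δ0: s3=1 s2=1 s1=0 clk=0 s4=0 s0=0
  Δ1: clk:0→1
  Δ2: s4:0→1
  Δ3: s3:1→0
  Δ4: s0:0→1
  (4Δ to stable)
t=9 Δ0: s3=0 s2=1 s1=0 clk=1 s4=1 s0=1
  Δ1: clk:1→0
  (1Δ to stable)
t=10 Δ0: s3=0 s2=1 s1=0 clk=0 s4=1 s0=1
  Δ1: clk:0→1
  Δ2: s4:1→0
  Δ3: s3:0→1
  Δ4: s0:1→0
  (4Δ to stable)
t=11 Δ0: s3=1 s2=1 s1=0 clk=1 s4=0 s0=0
  Δ1: clk:1→0
  (1Δ to stable)
t=12 Δ0: s3=1 s2=1 s1=0 clk=0 s4=0 s0=0
  Δ1: clk:0→1
  Δ2: s4:0→1
  Δ3: s3:1→0
  Δ4: s0:0→1
  (4Δ to stable)

1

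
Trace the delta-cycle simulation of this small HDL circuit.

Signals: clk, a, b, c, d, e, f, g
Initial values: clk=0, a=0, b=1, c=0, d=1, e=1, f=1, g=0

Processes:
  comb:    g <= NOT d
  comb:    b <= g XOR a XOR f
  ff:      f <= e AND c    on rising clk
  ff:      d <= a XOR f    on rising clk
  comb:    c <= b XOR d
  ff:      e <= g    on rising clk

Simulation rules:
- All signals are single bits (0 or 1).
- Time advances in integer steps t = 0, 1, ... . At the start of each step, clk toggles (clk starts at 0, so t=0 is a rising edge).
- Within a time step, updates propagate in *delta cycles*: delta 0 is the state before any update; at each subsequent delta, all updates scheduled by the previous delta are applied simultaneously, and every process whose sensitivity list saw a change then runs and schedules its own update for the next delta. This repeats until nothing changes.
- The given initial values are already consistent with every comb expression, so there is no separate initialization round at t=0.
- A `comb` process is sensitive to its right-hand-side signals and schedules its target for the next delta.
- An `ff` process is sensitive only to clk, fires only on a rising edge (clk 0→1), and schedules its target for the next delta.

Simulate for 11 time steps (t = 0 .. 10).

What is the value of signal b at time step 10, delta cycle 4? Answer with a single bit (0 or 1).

0

t=0 Δ0: f=1 a=0 c=0 g=0 b=1 d=1 e=1 clk=0
  Δ1: clk:0→1
  Δ2: f:1→0, e:1→0
  Δ3: b:1→0
  Δ4: c:0→1
  (4Δ to stable)
t=1 Δ0: f=0 a=0 c=1 g=0 b=0 d=1 e=0 clk=1
  Δ1: clk:1→0
  (1Δ to stable)
t=2 Δ0: f=0 a=0 c=1 g=0 b=0 d=1 e=0 clk=0
  Δ1: clk:0→1
  Δ2: d:1→0
  Δ3: c:1→0, g:0→1
  Δ4: b:0→1
  Δ5: c:0→1
  (5Δ to stable)
t=3 Δ0: f=0 a=0 c=1 g=1 b=1 d=0 e=0 clk=1
  Δ1: clk:1→0
  (1Δ to stable)
t=4 Δ0: f=0 a=0 c=1 g=1 b=1 d=0 e=0 clk=0
  Δ1: clk:0→1
  Δ2: e:0→1
  (2Δ to stable)
t=5 Δ0: f=0 a=0 c=1 g=1 b=1 d=0 e=1 clk=1
  Δ1: clk:1→0
  (1Δ to stable)
t=6 Δ0: f=0 a=0 c=1 g=1 b=1 d=0 e=1 clk=0
  Δ1: clk:0→1
  Δ2: f:0→1
  Δ3: b:1→0
  Δ4: c:1→0
  (4Δ to stable)
t=7 Δ0: f=1 a=0 c=0 g=1 b=0 d=0 e=1 clk=1
  Δ1: clk:1→0
  (1Δ to stable)
t=8 Δ0: f=1 a=0 c=0 g=1 b=0 d=0 e=1 clk=0
  Δ1: clk:0→1
  Δ2: f:1→0, d:0→1
  Δ3: c:0→1, g:1→0, b:0→1
  Δ4: c:1→0, b:1→0
  Δ5: c:0→1
  (5Δ to stable)
t=9 Δ0: f=0 a=0 c=1 g=0 b=0 d=1 e=1 clk=1
  Δ1: clk:1→0
  (1Δ to stable)
t=10 Δ0: f=0 a=0 c=1 g=0 b=0 d=1 e=1 clk=0
  Δ1: clk:0→1
  Δ2: f:0→1, d:1→0, e:1→0
  Δ3: c:1→0, g:0→1, b:0→1
  Δ4: c:0→1, b:1→0
  Δ5: c:1→0
  (5Δ to stable)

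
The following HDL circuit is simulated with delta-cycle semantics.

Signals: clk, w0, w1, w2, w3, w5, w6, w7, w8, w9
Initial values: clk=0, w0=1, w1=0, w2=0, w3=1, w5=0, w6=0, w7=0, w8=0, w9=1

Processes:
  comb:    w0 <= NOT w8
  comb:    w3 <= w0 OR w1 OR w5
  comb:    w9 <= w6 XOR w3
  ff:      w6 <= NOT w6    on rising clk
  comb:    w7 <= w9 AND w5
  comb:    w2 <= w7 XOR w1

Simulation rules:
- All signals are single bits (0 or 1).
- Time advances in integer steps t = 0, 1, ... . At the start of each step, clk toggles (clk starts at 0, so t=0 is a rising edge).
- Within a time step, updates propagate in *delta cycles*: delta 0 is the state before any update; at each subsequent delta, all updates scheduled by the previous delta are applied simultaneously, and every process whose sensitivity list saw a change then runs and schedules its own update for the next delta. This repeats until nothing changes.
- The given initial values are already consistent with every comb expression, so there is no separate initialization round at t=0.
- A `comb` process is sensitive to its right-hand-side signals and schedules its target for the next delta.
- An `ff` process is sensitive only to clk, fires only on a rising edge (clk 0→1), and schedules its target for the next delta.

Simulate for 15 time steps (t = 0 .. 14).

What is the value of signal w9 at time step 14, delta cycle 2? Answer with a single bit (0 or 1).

t0.Δ0 w1=0 w8=0 w6=0 w3=1 w7=0 w9=1 w0=1 w5=0 w2=0 clk=0
t0.Δ1 w1=0 w8=0 w6=0 w3=1 w7=0 w9=1 w0=1 w5=0 w2=0 clk=1
t0.Δ2 w1=0 w8=0 w6=1 w3=1 w7=0 w9=1 w0=1 w5=0 w2=0 clk=1
t0.Δ3 w1=0 w8=0 w6=1 w3=1 w7=0 w9=0 w0=1 w5=0 w2=0 clk=1
t1.Δ0 w1=0 w8=0 w6=1 w3=1 w7=0 w9=0 w0=1 w5=0 w2=0 clk=1
t1.Δ1 w1=0 w8=0 w6=1 w3=1 w7=0 w9=0 w0=1 w5=0 w2=0 clk=0
t2.Δ0 w1=0 w8=0 w6=1 w3=1 w7=0 w9=0 w0=1 w5=0 w2=0 clk=0
t2.Δ1 w1=0 w8=0 w6=1 w3=1 w7=0 w9=0 w0=1 w5=0 w2=0 clk=1
t2.Δ2 w1=0 w8=0 w6=0 w3=1 w7=0 w9=0 w0=1 w5=0 w2=0 clk=1
t2.Δ3 w1=0 w8=0 w6=0 w3=1 w7=0 w9=1 w0=1 w5=0 w2=0 clk=1
t3.Δ0 w1=0 w8=0 w6=0 w3=1 w7=0 w9=1 w0=1 w5=0 w2=0 clk=1
t3.Δ1 w1=0 w8=0 w6=0 w3=1 w7=0 w9=1 w0=1 w5=0 w2=0 clk=0
t4.Δ0 w1=0 w8=0 w6=0 w3=1 w7=0 w9=1 w0=1 w5=0 w2=0 clk=0
t4.Δ1 w1=0 w8=0 w6=0 w3=1 w7=0 w9=1 w0=1 w5=0 w2=0 clk=1
t4.Δ2 w1=0 w8=0 w6=1 w3=1 w7=0 w9=1 w0=1 w5=0 w2=0 clk=1
t4.Δ3 w1=0 w8=0 w6=1 w3=1 w7=0 w9=0 w0=1 w5=0 w2=0 clk=1
t5.Δ0 w1=0 w8=0 w6=1 w3=1 w7=0 w9=0 w0=1 w5=0 w2=0 clk=1
t5.Δ1 w1=0 w8=0 w6=1 w3=1 w7=0 w9=0 w0=1 w5=0 w2=0 clk=0
t6.Δ0 w1=0 w8=0 w6=1 w3=1 w7=0 w9=0 w0=1 w5=0 w2=0 clk=0
t6.Δ1 w1=0 w8=0 w6=1 w3=1 w7=0 w9=0 w0=1 w5=0 w2=0 clk=1
t6.Δ2 w1=0 w8=0 w6=0 w3=1 w7=0 w9=0 w0=1 w5=0 w2=0 clk=1
t6.Δ3 w1=0 w8=0 w6=0 w3=1 w7=0 w9=1 w0=1 w5=0 w2=0 clk=1
t7.Δ0 w1=0 w8=0 w6=0 w3=1 w7=0 w9=1 w0=1 w5=0 w2=0 clk=1
t7.Δ1 w1=0 w8=0 w6=0 w3=1 w7=0 w9=1 w0=1 w5=0 w2=0 clk=0
t8.Δ0 w1=0 w8=0 w6=0 w3=1 w7=0 w9=1 w0=1 w5=0 w2=0 clk=0
t8.Δ1 w1=0 w8=0 w6=0 w3=1 w7=0 w9=1 w0=1 w5=0 w2=0 clk=1
t8.Δ2 w1=0 w8=0 w6=1 w3=1 w7=0 w9=1 w0=1 w5=0 w2=0 clk=1
t8.Δ3 w1=0 w8=0 w6=1 w3=1 w7=0 w9=0 w0=1 w5=0 w2=0 clk=1
t9.Δ0 w1=0 w8=0 w6=1 w3=1 w7=0 w9=0 w0=1 w5=0 w2=0 clk=1
t9.Δ1 w1=0 w8=0 w6=1 w3=1 w7=0 w9=0 w0=1 w5=0 w2=0 clk=0
t10.Δ0 w1=0 w8=0 w6=1 w3=1 w7=0 w9=0 w0=1 w5=0 w2=0 clk=0
t10.Δ1 w1=0 w8=0 w6=1 w3=1 w7=0 w9=0 w0=1 w5=0 w2=0 clk=1
t10.Δ2 w1=0 w8=0 w6=0 w3=1 w7=0 w9=0 w0=1 w5=0 w2=0 clk=1
t10.Δ3 w1=0 w8=0 w6=0 w3=1 w7=0 w9=1 w0=1 w5=0 w2=0 clk=1
t11.Δ0 w1=0 w8=0 w6=0 w3=1 w7=0 w9=1 w0=1 w5=0 w2=0 clk=1
t11.Δ1 w1=0 w8=0 w6=0 w3=1 w7=0 w9=1 w0=1 w5=0 w2=0 clk=0
t12.Δ0 w1=0 w8=0 w6=0 w3=1 w7=0 w9=1 w0=1 w5=0 w2=0 clk=0
t12.Δ1 w1=0 w8=0 w6=0 w3=1 w7=0 w9=1 w0=1 w5=0 w2=0 clk=1
t12.Δ2 w1=0 w8=0 w6=1 w3=1 w7=0 w9=1 w0=1 w5=0 w2=0 clk=1
t12.Δ3 w1=0 w8=0 w6=1 w3=1 w7=0 w9=0 w0=1 w5=0 w2=0 clk=1
t13.Δ0 w1=0 w8=0 w6=1 w3=1 w7=0 w9=0 w0=1 w5=0 w2=0 clk=1
t13.Δ1 w1=0 w8=0 w6=1 w3=1 w7=0 w9=0 w0=1 w5=0 w2=0 clk=0
t14.Δ0 w1=0 w8=0 w6=1 w3=1 w7=0 w9=0 w0=1 w5=0 w2=0 clk=0
t14.Δ1 w1=0 w8=0 w6=1 w3=1 w7=0 w9=0 w0=1 w5=0 w2=0 clk=1
t14.Δ2 w1=0 w8=0 w6=0 w3=1 w7=0 w9=0 w0=1 w5=0 w2=0 clk=1
t14.Δ3 w1=0 w8=0 w6=0 w3=1 w7=0 w9=1 w0=1 w5=0 w2=0 clk=1

0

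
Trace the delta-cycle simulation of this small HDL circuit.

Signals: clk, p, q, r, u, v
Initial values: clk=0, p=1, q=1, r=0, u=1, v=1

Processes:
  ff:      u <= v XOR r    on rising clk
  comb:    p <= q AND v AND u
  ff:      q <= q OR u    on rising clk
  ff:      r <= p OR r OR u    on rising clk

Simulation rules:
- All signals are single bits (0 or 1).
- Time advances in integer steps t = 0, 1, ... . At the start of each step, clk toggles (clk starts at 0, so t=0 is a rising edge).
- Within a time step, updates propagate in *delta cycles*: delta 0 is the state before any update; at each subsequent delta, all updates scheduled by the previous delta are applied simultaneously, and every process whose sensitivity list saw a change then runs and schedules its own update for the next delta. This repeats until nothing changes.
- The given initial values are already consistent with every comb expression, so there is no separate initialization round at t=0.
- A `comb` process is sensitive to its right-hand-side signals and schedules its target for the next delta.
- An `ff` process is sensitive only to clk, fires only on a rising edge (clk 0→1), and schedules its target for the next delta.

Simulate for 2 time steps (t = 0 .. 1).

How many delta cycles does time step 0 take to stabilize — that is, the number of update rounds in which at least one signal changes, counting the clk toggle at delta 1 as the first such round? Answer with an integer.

[bits: v,p,r,q,clk,u]
t=0: Δ0=110101 Δ1=110111 Δ2=111111 | 2Δ
t=1: Δ0=111111 Δ1=111101 | 1Δ

2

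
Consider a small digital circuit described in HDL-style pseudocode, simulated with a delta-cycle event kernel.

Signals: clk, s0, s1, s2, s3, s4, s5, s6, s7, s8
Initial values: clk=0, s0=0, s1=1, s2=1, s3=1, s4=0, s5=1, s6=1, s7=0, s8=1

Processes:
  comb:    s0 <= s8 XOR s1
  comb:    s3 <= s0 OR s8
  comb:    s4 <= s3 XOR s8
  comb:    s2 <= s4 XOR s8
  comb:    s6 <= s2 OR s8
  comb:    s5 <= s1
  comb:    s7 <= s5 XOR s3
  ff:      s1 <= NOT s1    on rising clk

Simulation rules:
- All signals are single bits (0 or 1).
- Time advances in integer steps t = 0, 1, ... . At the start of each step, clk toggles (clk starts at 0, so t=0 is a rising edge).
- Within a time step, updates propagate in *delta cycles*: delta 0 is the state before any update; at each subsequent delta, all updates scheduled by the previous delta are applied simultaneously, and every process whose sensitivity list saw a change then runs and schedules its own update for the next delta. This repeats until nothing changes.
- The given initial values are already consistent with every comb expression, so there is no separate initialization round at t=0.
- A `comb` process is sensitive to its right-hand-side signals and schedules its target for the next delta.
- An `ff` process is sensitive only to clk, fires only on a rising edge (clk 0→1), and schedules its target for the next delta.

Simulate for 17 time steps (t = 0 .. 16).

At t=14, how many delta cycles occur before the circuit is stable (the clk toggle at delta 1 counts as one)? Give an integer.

4

t0.Δ0 s0=0 s7=0 clk=0 s5=1 s6=1 s8=1 s2=1 s1=1 s3=1 s4=0
t0.Δ1 s0=0 s7=0 clk=1 s5=1 s6=1 s8=1 s2=1 s1=1 s3=1 s4=0
t0.Δ2 s0=0 s7=0 clk=1 s5=1 s6=1 s8=1 s2=1 s1=0 s3=1 s4=0
t0.Δ3 s0=1 s7=0 clk=1 s5=0 s6=1 s8=1 s2=1 s1=0 s3=1 s4=0
t0.Δ4 s0=1 s7=1 clk=1 s5=0 s6=1 s8=1 s2=1 s1=0 s3=1 s4=0
t1.Δ0 s0=1 s7=1 clk=1 s5=0 s6=1 s8=1 s2=1 s1=0 s3=1 s4=0
t1.Δ1 s0=1 s7=1 clk=0 s5=0 s6=1 s8=1 s2=1 s1=0 s3=1 s4=0
t2.Δ0 s0=1 s7=1 clk=0 s5=0 s6=1 s8=1 s2=1 s1=0 s3=1 s4=0
t2.Δ1 s0=1 s7=1 clk=1 s5=0 s6=1 s8=1 s2=1 s1=0 s3=1 s4=0
t2.Δ2 s0=1 s7=1 clk=1 s5=0 s6=1 s8=1 s2=1 s1=1 s3=1 s4=0
t2.Δ3 s0=0 s7=1 clk=1 s5=1 s6=1 s8=1 s2=1 s1=1 s3=1 s4=0
t2.Δ4 s0=0 s7=0 clk=1 s5=1 s6=1 s8=1 s2=1 s1=1 s3=1 s4=0
t3.Δ0 s0=0 s7=0 clk=1 s5=1 s6=1 s8=1 s2=1 s1=1 s3=1 s4=0
t3.Δ1 s0=0 s7=0 clk=0 s5=1 s6=1 s8=1 s2=1 s1=1 s3=1 s4=0
t4.Δ0 s0=0 s7=0 clk=0 s5=1 s6=1 s8=1 s2=1 s1=1 s3=1 s4=0
t4.Δ1 s0=0 s7=0 clk=1 s5=1 s6=1 s8=1 s2=1 s1=1 s3=1 s4=0
t4.Δ2 s0=0 s7=0 clk=1 s5=1 s6=1 s8=1 s2=1 s1=0 s3=1 s4=0
t4.Δ3 s0=1 s7=0 clk=1 s5=0 s6=1 s8=1 s2=1 s1=0 s3=1 s4=0
t4.Δ4 s0=1 s7=1 clk=1 s5=0 s6=1 s8=1 s2=1 s1=0 s3=1 s4=0
t5.Δ0 s0=1 s7=1 clk=1 s5=0 s6=1 s8=1 s2=1 s1=0 s3=1 s4=0
t5.Δ1 s0=1 s7=1 clk=0 s5=0 s6=1 s8=1 s2=1 s1=0 s3=1 s4=0
t6.Δ0 s0=1 s7=1 clk=0 s5=0 s6=1 s8=1 s2=1 s1=0 s3=1 s4=0
t6.Δ1 s0=1 s7=1 clk=1 s5=0 s6=1 s8=1 s2=1 s1=0 s3=1 s4=0
t6.Δ2 s0=1 s7=1 clk=1 s5=0 s6=1 s8=1 s2=1 s1=1 s3=1 s4=0
t6.Δ3 s0=0 s7=1 clk=1 s5=1 s6=1 s8=1 s2=1 s1=1 s3=1 s4=0
t6.Δ4 s0=0 s7=0 clk=1 s5=1 s6=1 s8=1 s2=1 s1=1 s3=1 s4=0
t7.Δ0 s0=0 s7=0 clk=1 s5=1 s6=1 s8=1 s2=1 s1=1 s3=1 s4=0
t7.Δ1 s0=0 s7=0 clk=0 s5=1 s6=1 s8=1 s2=1 s1=1 s3=1 s4=0
t8.Δ0 s0=0 s7=0 clk=0 s5=1 s6=1 s8=1 s2=1 s1=1 s3=1 s4=0
t8.Δ1 s0=0 s7=0 clk=1 s5=1 s6=1 s8=1 s2=1 s1=1 s3=1 s4=0
t8.Δ2 s0=0 s7=0 clk=1 s5=1 s6=1 s8=1 s2=1 s1=0 s3=1 s4=0
t8.Δ3 s0=1 s7=0 clk=1 s5=0 s6=1 s8=1 s2=1 s1=0 s3=1 s4=0
t8.Δ4 s0=1 s7=1 clk=1 s5=0 s6=1 s8=1 s2=1 s1=0 s3=1 s4=0
t9.Δ0 s0=1 s7=1 clk=1 s5=0 s6=1 s8=1 s2=1 s1=0 s3=1 s4=0
t9.Δ1 s0=1 s7=1 clk=0 s5=0 s6=1 s8=1 s2=1 s1=0 s3=1 s4=0
t10.Δ0 s0=1 s7=1 clk=0 s5=0 s6=1 s8=1 s2=1 s1=0 s3=1 s4=0
t10.Δ1 s0=1 s7=1 clk=1 s5=0 s6=1 s8=1 s2=1 s1=0 s3=1 s4=0
t10.Δ2 s0=1 s7=1 clk=1 s5=0 s6=1 s8=1 s2=1 s1=1 s3=1 s4=0
t10.Δ3 s0=0 s7=1 clk=1 s5=1 s6=1 s8=1 s2=1 s1=1 s3=1 s4=0
t10.Δ4 s0=0 s7=0 clk=1 s5=1 s6=1 s8=1 s2=1 s1=1 s3=1 s4=0
t11.Δ0 s0=0 s7=0 clk=1 s5=1 s6=1 s8=1 s2=1 s1=1 s3=1 s4=0
t11.Δ1 s0=0 s7=0 clk=0 s5=1 s6=1 s8=1 s2=1 s1=1 s3=1 s4=0
t12.Δ0 s0=0 s7=0 clk=0 s5=1 s6=1 s8=1 s2=1 s1=1 s3=1 s4=0
t12.Δ1 s0=0 s7=0 clk=1 s5=1 s6=1 s8=1 s2=1 s1=1 s3=1 s4=0
t12.Δ2 s0=0 s7=0 clk=1 s5=1 s6=1 s8=1 s2=1 s1=0 s3=1 s4=0
t12.Δ3 s0=1 s7=0 clk=1 s5=0 s6=1 s8=1 s2=1 s1=0 s3=1 s4=0
t12.Δ4 s0=1 s7=1 clk=1 s5=0 s6=1 s8=1 s2=1 s1=0 s3=1 s4=0
t13.Δ0 s0=1 s7=1 clk=1 s5=0 s6=1 s8=1 s2=1 s1=0 s3=1 s4=0
t13.Δ1 s0=1 s7=1 clk=0 s5=0 s6=1 s8=1 s2=1 s1=0 s3=1 s4=0
t14.Δ0 s0=1 s7=1 clk=0 s5=0 s6=1 s8=1 s2=1 s1=0 s3=1 s4=0
t14.Δ1 s0=1 s7=1 clk=1 s5=0 s6=1 s8=1 s2=1 s1=0 s3=1 s4=0
t14.Δ2 s0=1 s7=1 clk=1 s5=0 s6=1 s8=1 s2=1 s1=1 s3=1 s4=0
t14.Δ3 s0=0 s7=1 clk=1 s5=1 s6=1 s8=1 s2=1 s1=1 s3=1 s4=0
t14.Δ4 s0=0 s7=0 clk=1 s5=1 s6=1 s8=1 s2=1 s1=1 s3=1 s4=0
t15.Δ0 s0=0 s7=0 clk=1 s5=1 s6=1 s8=1 s2=1 s1=1 s3=1 s4=0
t15.Δ1 s0=0 s7=0 clk=0 s5=1 s6=1 s8=1 s2=1 s1=1 s3=1 s4=0
t16.Δ0 s0=0 s7=0 clk=0 s5=1 s6=1 s8=1 s2=1 s1=1 s3=1 s4=0
t16.Δ1 s0=0 s7=0 clk=1 s5=1 s6=1 s8=1 s2=1 s1=1 s3=1 s4=0
t16.Δ2 s0=0 s7=0 clk=1 s5=1 s6=1 s8=1 s2=1 s1=0 s3=1 s4=0
t16.Δ3 s0=1 s7=0 clk=1 s5=0 s6=1 s8=1 s2=1 s1=0 s3=1 s4=0
t16.Δ4 s0=1 s7=1 clk=1 s5=0 s6=1 s8=1 s2=1 s1=0 s3=1 s4=0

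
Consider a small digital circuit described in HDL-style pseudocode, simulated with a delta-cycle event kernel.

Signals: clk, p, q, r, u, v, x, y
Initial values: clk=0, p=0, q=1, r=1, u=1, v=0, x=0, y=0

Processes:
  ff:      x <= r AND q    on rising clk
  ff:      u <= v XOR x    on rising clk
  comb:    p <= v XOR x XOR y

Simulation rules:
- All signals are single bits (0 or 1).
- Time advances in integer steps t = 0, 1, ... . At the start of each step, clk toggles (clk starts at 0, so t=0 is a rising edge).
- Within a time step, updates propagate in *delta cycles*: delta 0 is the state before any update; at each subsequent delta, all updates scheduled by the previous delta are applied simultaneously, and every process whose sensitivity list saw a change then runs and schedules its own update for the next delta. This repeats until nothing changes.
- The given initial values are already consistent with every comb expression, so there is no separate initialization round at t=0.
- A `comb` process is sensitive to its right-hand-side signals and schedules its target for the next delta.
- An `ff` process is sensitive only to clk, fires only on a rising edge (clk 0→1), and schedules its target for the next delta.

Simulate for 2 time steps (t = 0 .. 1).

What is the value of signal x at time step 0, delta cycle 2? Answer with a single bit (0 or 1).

1

[bits: x,u,q,clk,v,r,y,p]
t=0: Δ0=01100100 Δ1=01110100 Δ2=10110100 Δ3=10110101 | 3Δ
t=1: Δ0=10110101 Δ1=10100101 | 1Δ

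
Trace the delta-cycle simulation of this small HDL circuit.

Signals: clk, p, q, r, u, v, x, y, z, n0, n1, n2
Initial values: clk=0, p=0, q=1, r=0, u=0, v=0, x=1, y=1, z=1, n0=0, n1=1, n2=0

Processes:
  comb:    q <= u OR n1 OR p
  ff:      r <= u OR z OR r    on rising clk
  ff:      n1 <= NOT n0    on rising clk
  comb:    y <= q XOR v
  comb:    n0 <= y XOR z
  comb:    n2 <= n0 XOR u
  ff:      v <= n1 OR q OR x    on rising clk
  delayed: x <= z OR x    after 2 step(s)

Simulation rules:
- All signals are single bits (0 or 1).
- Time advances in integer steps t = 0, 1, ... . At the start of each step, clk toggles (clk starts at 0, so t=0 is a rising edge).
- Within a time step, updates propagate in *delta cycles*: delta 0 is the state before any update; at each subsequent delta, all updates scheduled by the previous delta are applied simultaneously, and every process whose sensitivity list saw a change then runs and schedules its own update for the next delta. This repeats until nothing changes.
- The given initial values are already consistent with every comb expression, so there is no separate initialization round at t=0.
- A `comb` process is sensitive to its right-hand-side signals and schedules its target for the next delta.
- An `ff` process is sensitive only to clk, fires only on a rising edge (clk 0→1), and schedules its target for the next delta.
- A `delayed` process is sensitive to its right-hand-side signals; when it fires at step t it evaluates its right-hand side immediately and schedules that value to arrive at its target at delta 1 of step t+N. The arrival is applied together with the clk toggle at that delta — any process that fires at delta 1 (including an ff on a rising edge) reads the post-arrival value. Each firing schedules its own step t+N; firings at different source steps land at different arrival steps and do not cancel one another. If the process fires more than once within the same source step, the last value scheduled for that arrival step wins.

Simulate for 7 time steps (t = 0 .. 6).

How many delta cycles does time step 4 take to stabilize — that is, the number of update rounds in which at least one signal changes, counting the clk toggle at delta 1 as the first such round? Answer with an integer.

t0.Δ0 r=0 v=0 p=0 u=0 n2=0 n0=0 q=1 y=1 x=1 z=1 n1=1 clk=0
t0.Δ1 r=0 v=0 p=0 u=0 n2=0 n0=0 q=1 y=1 x=1 z=1 n1=1 clk=1
t0.Δ2 r=1 v=1 p=0 u=0 n2=0 n0=0 q=1 y=1 x=1 z=1 n1=1 clk=1
t0.Δ3 r=1 v=1 p=0 u=0 n2=0 n0=0 q=1 y=0 x=1 z=1 n1=1 clk=1
t0.Δ4 r=1 v=1 p=0 u=0 n2=0 n0=1 q=1 y=0 x=1 z=1 n1=1 clk=1
t0.Δ5 r=1 v=1 p=0 u=0 n2=1 n0=1 q=1 y=0 x=1 z=1 n1=1 clk=1
t1.Δ0 r=1 v=1 p=0 u=0 n2=1 n0=1 q=1 y=0 x=1 z=1 n1=1 clk=1
t1.Δ1 r=1 v=1 p=0 u=0 n2=1 n0=1 q=1 y=0 x=1 z=1 n1=1 clk=0
t2.Δ0 r=1 v=1 p=0 u=0 n2=1 n0=1 q=1 y=0 x=1 z=1 n1=1 clk=0
t2.Δ1 r=1 v=1 p=0 u=0 n2=1 n0=1 q=1 y=0 x=1 z=1 n1=1 clk=1
t2.Δ2 r=1 v=1 p=0 u=0 n2=1 n0=1 q=1 y=0 x=1 z=1 n1=0 clk=1
t2.Δ3 r=1 v=1 p=0 u=0 n2=1 n0=1 q=0 y=0 x=1 z=1 n1=0 clk=1
t2.Δ4 r=1 v=1 p=0 u=0 n2=1 n0=1 q=0 y=1 x=1 z=1 n1=0 clk=1
t2.Δ5 r=1 v=1 p=0 u=0 n2=1 n0=0 q=0 y=1 x=1 z=1 n1=0 clk=1
t2.Δ6 r=1 v=1 p=0 u=0 n2=0 n0=0 q=0 y=1 x=1 z=1 n1=0 clk=1
t3.Δ0 r=1 v=1 p=0 u=0 n2=0 n0=0 q=0 y=1 x=1 z=1 n1=0 clk=1
t3.Δ1 r=1 v=1 p=0 u=0 n2=0 n0=0 q=0 y=1 x=1 z=1 n1=0 clk=0
t4.Δ0 r=1 v=1 p=0 u=0 n2=0 n0=0 q=0 y=1 x=1 z=1 n1=0 clk=0
t4.Δ1 r=1 v=1 p=0 u=0 n2=0 n0=0 q=0 y=1 x=1 z=1 n1=0 clk=1
t4.Δ2 r=1 v=1 p=0 u=0 n2=0 n0=0 q=0 y=1 x=1 z=1 n1=1 clk=1
t4.Δ3 r=1 v=1 p=0 u=0 n2=0 n0=0 q=1 y=1 x=1 z=1 n1=1 clk=1
t4.Δ4 r=1 v=1 p=0 u=0 n2=0 n0=0 q=1 y=0 x=1 z=1 n1=1 clk=1
t4.Δ5 r=1 v=1 p=0 u=0 n2=0 n0=1 q=1 y=0 x=1 z=1 n1=1 clk=1
t4.Δ6 r=1 v=1 p=0 u=0 n2=1 n0=1 q=1 y=0 x=1 z=1 n1=1 clk=1
t5.Δ0 r=1 v=1 p=0 u=0 n2=1 n0=1 q=1 y=0 x=1 z=1 n1=1 clk=1
t5.Δ1 r=1 v=1 p=0 u=0 n2=1 n0=1 q=1 y=0 x=1 z=1 n1=1 clk=0
t6.Δ0 r=1 v=1 p=0 u=0 n2=1 n0=1 q=1 y=0 x=1 z=1 n1=1 clk=0
t6.Δ1 r=1 v=1 p=0 u=0 n2=1 n0=1 q=1 y=0 x=1 z=1 n1=1 clk=1
t6.Δ2 r=1 v=1 p=0 u=0 n2=1 n0=1 q=1 y=0 x=1 z=1 n1=0 clk=1
t6.Δ3 r=1 v=1 p=0 u=0 n2=1 n0=1 q=0 y=0 x=1 z=1 n1=0 clk=1
t6.Δ4 r=1 v=1 p=0 u=0 n2=1 n0=1 q=0 y=1 x=1 z=1 n1=0 clk=1
t6.Δ5 r=1 v=1 p=0 u=0 n2=1 n0=0 q=0 y=1 x=1 z=1 n1=0 clk=1
t6.Δ6 r=1 v=1 p=0 u=0 n2=0 n0=0 q=0 y=1 x=1 z=1 n1=0 clk=1

6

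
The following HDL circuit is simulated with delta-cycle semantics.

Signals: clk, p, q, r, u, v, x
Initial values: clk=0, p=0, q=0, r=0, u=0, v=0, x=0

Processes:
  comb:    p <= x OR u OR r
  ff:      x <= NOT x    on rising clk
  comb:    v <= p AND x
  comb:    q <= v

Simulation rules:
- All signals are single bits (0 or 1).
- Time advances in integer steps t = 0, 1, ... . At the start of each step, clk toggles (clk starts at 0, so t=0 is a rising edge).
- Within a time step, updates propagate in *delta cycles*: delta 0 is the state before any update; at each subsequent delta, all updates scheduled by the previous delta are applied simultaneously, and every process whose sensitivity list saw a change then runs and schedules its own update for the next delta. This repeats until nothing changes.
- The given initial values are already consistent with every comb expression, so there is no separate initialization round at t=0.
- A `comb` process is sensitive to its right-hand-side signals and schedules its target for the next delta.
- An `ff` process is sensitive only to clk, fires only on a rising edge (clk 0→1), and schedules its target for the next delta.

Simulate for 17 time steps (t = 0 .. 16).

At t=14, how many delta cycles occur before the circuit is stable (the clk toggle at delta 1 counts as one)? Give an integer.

t0.Δ0 u=0 p=0 v=0 q=0 r=0 x=0 clk=0
t0.Δ1 u=0 p=0 v=0 q=0 r=0 x=0 clk=1
t0.Δ2 u=0 p=0 v=0 q=0 r=0 x=1 clk=1
t0.Δ3 u=0 p=1 v=0 q=0 r=0 x=1 clk=1
t0.Δ4 u=0 p=1 v=1 q=0 r=0 x=1 clk=1
t0.Δ5 u=0 p=1 v=1 q=1 r=0 x=1 clk=1
t1.Δ0 u=0 p=1 v=1 q=1 r=0 x=1 clk=1
t1.Δ1 u=0 p=1 v=1 q=1 r=0 x=1 clk=0
t2.Δ0 u=0 p=1 v=1 q=1 r=0 x=1 clk=0
t2.Δ1 u=0 p=1 v=1 q=1 r=0 x=1 clk=1
t2.Δ2 u=0 p=1 v=1 q=1 r=0 x=0 clk=1
t2.Δ3 u=0 p=0 v=0 q=1 r=0 x=0 clk=1
t2.Δ4 u=0 p=0 v=0 q=0 r=0 x=0 clk=1
t3.Δ0 u=0 p=0 v=0 q=0 r=0 x=0 clk=1
t3.Δ1 u=0 p=0 v=0 q=0 r=0 x=0 clk=0
t4.Δ0 u=0 p=0 v=0 q=0 r=0 x=0 clk=0
t4.Δ1 u=0 p=0 v=0 q=0 r=0 x=0 clk=1
t4.Δ2 u=0 p=0 v=0 q=0 r=0 x=1 clk=1
t4.Δ3 u=0 p=1 v=0 q=0 r=0 x=1 clk=1
t4.Δ4 u=0 p=1 v=1 q=0 r=0 x=1 clk=1
t4.Δ5 u=0 p=1 v=1 q=1 r=0 x=1 clk=1
t5.Δ0 u=0 p=1 v=1 q=1 r=0 x=1 clk=1
t5.Δ1 u=0 p=1 v=1 q=1 r=0 x=1 clk=0
t6.Δ0 u=0 p=1 v=1 q=1 r=0 x=1 clk=0
t6.Δ1 u=0 p=1 v=1 q=1 r=0 x=1 clk=1
t6.Δ2 u=0 p=1 v=1 q=1 r=0 x=0 clk=1
t6.Δ3 u=0 p=0 v=0 q=1 r=0 x=0 clk=1
t6.Δ4 u=0 p=0 v=0 q=0 r=0 x=0 clk=1
t7.Δ0 u=0 p=0 v=0 q=0 r=0 x=0 clk=1
t7.Δ1 u=0 p=0 v=0 q=0 r=0 x=0 clk=0
t8.Δ0 u=0 p=0 v=0 q=0 r=0 x=0 clk=0
t8.Δ1 u=0 p=0 v=0 q=0 r=0 x=0 clk=1
t8.Δ2 u=0 p=0 v=0 q=0 r=0 x=1 clk=1
t8.Δ3 u=0 p=1 v=0 q=0 r=0 x=1 clk=1
t8.Δ4 u=0 p=1 v=1 q=0 r=0 x=1 clk=1
t8.Δ5 u=0 p=1 v=1 q=1 r=0 x=1 clk=1
t9.Δ0 u=0 p=1 v=1 q=1 r=0 x=1 clk=1
t9.Δ1 u=0 p=1 v=1 q=1 r=0 x=1 clk=0
t10.Δ0 u=0 p=1 v=1 q=1 r=0 x=1 clk=0
t10.Δ1 u=0 p=1 v=1 q=1 r=0 x=1 clk=1
t10.Δ2 u=0 p=1 v=1 q=1 r=0 x=0 clk=1
t10.Δ3 u=0 p=0 v=0 q=1 r=0 x=0 clk=1
t10.Δ4 u=0 p=0 v=0 q=0 r=0 x=0 clk=1
t11.Δ0 u=0 p=0 v=0 q=0 r=0 x=0 clk=1
t11.Δ1 u=0 p=0 v=0 q=0 r=0 x=0 clk=0
t12.Δ0 u=0 p=0 v=0 q=0 r=0 x=0 clk=0
t12.Δ1 u=0 p=0 v=0 q=0 r=0 x=0 clk=1
t12.Δ2 u=0 p=0 v=0 q=0 r=0 x=1 clk=1
t12.Δ3 u=0 p=1 v=0 q=0 r=0 x=1 clk=1
t12.Δ4 u=0 p=1 v=1 q=0 r=0 x=1 clk=1
t12.Δ5 u=0 p=1 v=1 q=1 r=0 x=1 clk=1
t13.Δ0 u=0 p=1 v=1 q=1 r=0 x=1 clk=1
t13.Δ1 u=0 p=1 v=1 q=1 r=0 x=1 clk=0
t14.Δ0 u=0 p=1 v=1 q=1 r=0 x=1 clk=0
t14.Δ1 u=0 p=1 v=1 q=1 r=0 x=1 clk=1
t14.Δ2 u=0 p=1 v=1 q=1 r=0 x=0 clk=1
t14.Δ3 u=0 p=0 v=0 q=1 r=0 x=0 clk=1
t14.Δ4 u=0 p=0 v=0 q=0 r=0 x=0 clk=1
t15.Δ0 u=0 p=0 v=0 q=0 r=0 x=0 clk=1
t15.Δ1 u=0 p=0 v=0 q=0 r=0 x=0 clk=0
t16.Δ0 u=0 p=0 v=0 q=0 r=0 x=0 clk=0
t16.Δ1 u=0 p=0 v=0 q=0 r=0 x=0 clk=1
t16.Δ2 u=0 p=0 v=0 q=0 r=0 x=1 clk=1
t16.Δ3 u=0 p=1 v=0 q=0 r=0 x=1 clk=1
t16.Δ4 u=0 p=1 v=1 q=0 r=0 x=1 clk=1
t16.Δ5 u=0 p=1 v=1 q=1 r=0 x=1 clk=1

4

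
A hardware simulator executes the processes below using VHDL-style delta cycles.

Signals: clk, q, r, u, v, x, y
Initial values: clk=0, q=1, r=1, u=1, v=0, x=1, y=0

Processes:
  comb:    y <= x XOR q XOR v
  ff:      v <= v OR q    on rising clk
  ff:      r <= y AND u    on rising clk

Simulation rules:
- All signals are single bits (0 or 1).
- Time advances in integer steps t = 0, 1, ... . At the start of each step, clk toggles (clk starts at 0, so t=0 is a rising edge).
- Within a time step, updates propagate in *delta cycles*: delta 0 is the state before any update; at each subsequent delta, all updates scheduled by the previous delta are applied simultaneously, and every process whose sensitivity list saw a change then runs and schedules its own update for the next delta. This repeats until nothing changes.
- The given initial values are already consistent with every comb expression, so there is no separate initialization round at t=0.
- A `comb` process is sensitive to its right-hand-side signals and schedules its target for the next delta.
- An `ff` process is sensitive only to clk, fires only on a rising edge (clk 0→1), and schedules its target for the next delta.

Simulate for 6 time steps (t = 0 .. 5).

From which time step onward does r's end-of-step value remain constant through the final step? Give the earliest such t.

t=0 Δ0: r=1 q=1 x=1 clk=0 y=0 u=1 v=0
  Δ1: clk:0→1
  Δ2: r:1→0, v:0→1
  Δ3: y:0→1
  (3Δ to stable)
t=1 Δ0: r=0 q=1 x=1 clk=1 y=1 u=1 v=1
  Δ1: clk:1→0
  (1Δ to stable)
t=2 Δ0: r=0 q=1 x=1 clk=0 y=1 u=1 v=1
  Δ1: clk:0→1
  Δ2: r:0→1
  (2Δ to stable)
t=3 Δ0: r=1 q=1 x=1 clk=1 y=1 u=1 v=1
  Δ1: clk:1→0
  (1Δ to stable)
t=4 Δ0: r=1 q=1 x=1 clk=0 y=1 u=1 v=1
  Δ1: clk:0→1
  (1Δ to stable)
t=5 Δ0: r=1 q=1 x=1 clk=1 y=1 u=1 v=1
  Δ1: clk:1→0
  (1Δ to stable)

2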